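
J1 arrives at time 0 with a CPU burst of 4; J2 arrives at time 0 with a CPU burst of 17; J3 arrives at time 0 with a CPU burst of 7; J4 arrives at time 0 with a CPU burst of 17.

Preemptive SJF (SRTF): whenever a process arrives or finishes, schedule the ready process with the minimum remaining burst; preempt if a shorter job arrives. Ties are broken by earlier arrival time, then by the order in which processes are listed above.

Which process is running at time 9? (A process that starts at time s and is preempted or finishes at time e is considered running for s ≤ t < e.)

J3

Schedule: | J1 0-4 | J3 4-11 | J2 11-28 | J4 28-45 |
Completion: J1=4  J2=28  J3=11  J4=45
Turnaround (C−A): J1=4  J2=28  J3=11  J4=45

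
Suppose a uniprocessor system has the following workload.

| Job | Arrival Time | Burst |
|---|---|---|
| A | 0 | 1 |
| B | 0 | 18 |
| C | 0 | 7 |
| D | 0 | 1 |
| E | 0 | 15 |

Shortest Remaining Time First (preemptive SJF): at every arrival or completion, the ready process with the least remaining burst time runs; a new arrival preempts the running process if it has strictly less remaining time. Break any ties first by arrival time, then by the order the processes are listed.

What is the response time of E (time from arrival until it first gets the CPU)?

9

Timeline: | A 0-1 | D 1-2 | C 2-9 | E 9-24 | B 24-42 |
Completion: A=1  B=42  C=9  D=2  E=24
Turnaround (C−A): A=1  B=42  C=9  D=2  E=24
Response(E) = first start − arrival = 9 − 0 = 9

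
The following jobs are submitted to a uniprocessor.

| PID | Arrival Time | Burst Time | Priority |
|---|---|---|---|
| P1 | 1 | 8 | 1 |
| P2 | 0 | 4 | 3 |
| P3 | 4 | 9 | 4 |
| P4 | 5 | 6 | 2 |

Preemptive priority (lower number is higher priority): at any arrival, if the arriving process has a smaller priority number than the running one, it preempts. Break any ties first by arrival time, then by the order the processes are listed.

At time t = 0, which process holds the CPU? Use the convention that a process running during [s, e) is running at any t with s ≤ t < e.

Schedule: | P2 0-1 | P1 1-9 | P4 9-15 | P2 15-18 | P3 18-27 |
Completion: P1=9  P2=18  P3=27  P4=15

P2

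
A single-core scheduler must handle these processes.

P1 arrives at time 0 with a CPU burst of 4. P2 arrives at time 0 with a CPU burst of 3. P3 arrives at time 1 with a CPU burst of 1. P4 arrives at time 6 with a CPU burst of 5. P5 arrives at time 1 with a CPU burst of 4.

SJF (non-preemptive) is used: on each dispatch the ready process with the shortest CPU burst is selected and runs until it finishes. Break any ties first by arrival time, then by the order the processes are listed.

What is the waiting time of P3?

Gantt: | P2 0-3 | P3 3-4 | P1 4-8 | P5 8-12 | P4 12-17 |
Completion: P1=8  P2=3  P3=4  P4=17  P5=12
Turnaround (C−A): P1=8  P2=3  P3=3  P4=11  P5=11
Waiting(P3) = turnaround − burst = 3 − 1 = 2

2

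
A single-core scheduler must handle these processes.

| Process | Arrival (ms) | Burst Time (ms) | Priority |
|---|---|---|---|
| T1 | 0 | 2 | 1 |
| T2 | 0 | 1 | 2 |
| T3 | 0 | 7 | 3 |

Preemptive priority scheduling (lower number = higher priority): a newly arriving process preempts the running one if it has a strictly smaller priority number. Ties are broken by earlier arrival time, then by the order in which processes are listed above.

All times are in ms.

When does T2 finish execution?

Timeline: | T1 0-2 | T2 2-3 | T3 3-10 |
Completion: T1=2  T2=3  T3=10
Turnaround (C−A): T1=2  T2=3  T3=10

3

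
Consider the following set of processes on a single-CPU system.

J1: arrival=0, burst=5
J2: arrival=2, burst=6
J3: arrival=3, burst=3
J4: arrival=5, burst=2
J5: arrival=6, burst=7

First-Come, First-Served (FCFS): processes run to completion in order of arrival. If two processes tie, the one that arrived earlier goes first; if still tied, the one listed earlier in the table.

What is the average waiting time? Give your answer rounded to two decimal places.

6.00

Timeline: | J1 0-5 | J2 5-11 | J3 11-14 | J4 14-16 | J5 16-23 |
Completion: J1=5  J2=11  J3=14  J4=16  J5=23
Turnaround (C−A): J1=5  J2=9  J3=11  J4=11  J5=17
Waiting times: J1=0, J2=3, J3=8, J4=9, J5=10
Average waiting = (0+3+8+9+10) / 5 = 30/5 = 6.00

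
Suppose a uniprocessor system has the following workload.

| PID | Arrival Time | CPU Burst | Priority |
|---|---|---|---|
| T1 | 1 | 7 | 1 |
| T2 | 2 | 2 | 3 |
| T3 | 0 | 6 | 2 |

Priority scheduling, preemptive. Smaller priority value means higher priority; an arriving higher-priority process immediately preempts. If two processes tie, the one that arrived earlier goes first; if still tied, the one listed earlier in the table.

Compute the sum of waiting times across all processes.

Gantt: | T3 0-1 | T1 1-8 | T3 8-13 | T2 13-15 |
Completion: T1=8  T2=15  T3=13
Turnaround (C−A): T1=7  T2=13  T3=13
Waiting = turnaround − burst: T1=0, T2=11, T3=7
Total waiting = 0 + 11 + 7 = 18

18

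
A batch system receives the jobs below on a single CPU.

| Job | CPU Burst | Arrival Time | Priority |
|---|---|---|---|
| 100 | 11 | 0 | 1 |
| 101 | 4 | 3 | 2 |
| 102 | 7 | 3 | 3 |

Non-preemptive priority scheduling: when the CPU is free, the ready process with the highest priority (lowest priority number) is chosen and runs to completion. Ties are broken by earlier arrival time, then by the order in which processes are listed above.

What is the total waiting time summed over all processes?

Gantt: | 100 0-11 | 101 11-15 | 102 15-22 |
Completion: 100=11  101=15  102=22
Turnaround (C−A): 100=11  101=12  102=19
Waiting = turnaround − burst: 100=0, 101=8, 102=12
Total waiting = 0 + 8 + 12 = 20

20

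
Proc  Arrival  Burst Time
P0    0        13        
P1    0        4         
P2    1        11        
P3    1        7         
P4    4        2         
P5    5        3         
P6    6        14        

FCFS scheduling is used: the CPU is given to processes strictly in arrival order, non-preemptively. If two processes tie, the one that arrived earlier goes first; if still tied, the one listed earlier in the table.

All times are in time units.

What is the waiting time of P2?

Timeline: | P0 0-13 | P1 13-17 | P2 17-28 | P3 28-35 | P4 35-37 | P5 37-40 | P6 40-54 |
Completion: P0=13  P1=17  P2=28  P3=35  P4=37  P5=40  P6=54
Turnaround (C−A): P0=13  P1=17  P2=27  P3=34  P4=33  P5=35  P6=48
Waiting(P2) = turnaround − burst = 27 − 11 = 16

16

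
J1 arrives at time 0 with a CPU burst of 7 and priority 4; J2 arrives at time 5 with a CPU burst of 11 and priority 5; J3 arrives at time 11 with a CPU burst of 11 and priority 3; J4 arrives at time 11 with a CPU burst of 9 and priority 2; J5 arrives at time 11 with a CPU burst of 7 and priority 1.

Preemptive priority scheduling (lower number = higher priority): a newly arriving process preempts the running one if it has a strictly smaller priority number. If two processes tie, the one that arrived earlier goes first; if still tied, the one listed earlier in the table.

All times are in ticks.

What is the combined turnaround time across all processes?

97

Gantt: | J1 0-7 | J2 7-11 | J5 11-18 | J4 18-27 | J3 27-38 | J2 38-45 |
Completion: J1=7  J2=45  J3=38  J4=27  J5=18
Turnaround (C−A): J1=7  J2=40  J3=27  J4=16  J5=7
Turnaround = completion − arrival: J1=7, J2=40, J3=27, J4=16, J5=7
Total turnaround = 7 + 40 + 27 + 16 + 7 = 97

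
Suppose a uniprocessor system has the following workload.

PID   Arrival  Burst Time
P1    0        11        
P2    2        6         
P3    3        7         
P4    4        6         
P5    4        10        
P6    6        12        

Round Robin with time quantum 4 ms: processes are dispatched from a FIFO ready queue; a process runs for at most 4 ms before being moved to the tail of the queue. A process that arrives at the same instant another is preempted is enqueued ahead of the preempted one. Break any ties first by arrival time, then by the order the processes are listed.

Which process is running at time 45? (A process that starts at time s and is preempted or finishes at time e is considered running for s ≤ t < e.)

Schedule: | P1 0-4 | P2 4-8 | P3 8-12 | P4 12-16 | P5 16-20 | P1 20-24 | P6 24-28 | P2 28-30 | P3 30-33 | P4 33-35 | P5 35-39 | P1 39-42 | P6 42-46 | P5 46-48 | P6 48-52 |
Completion: P1=42  P2=30  P3=33  P4=35  P5=48  P6=52

P6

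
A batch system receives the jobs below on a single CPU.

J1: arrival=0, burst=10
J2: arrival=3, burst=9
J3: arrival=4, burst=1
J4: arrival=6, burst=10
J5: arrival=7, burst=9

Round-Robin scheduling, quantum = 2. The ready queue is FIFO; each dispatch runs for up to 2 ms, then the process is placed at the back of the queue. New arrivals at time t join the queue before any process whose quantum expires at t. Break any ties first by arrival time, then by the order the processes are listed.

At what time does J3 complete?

7

Schedule: | J1 0-4 | J2 4-6 | J3 6-7 | J1 7-9 | J4 9-11 | J2 11-13 | J5 13-15 | J1 15-17 | J4 17-19 | J2 19-21 | J5 21-23 | J1 23-25 | J4 25-27 | J2 27-29 | J5 29-31 | J4 31-33 | J2 33-34 | J5 34-36 | J4 36-38 | J5 38-39 |
Completion: J1=25  J2=34  J3=7  J4=38  J5=39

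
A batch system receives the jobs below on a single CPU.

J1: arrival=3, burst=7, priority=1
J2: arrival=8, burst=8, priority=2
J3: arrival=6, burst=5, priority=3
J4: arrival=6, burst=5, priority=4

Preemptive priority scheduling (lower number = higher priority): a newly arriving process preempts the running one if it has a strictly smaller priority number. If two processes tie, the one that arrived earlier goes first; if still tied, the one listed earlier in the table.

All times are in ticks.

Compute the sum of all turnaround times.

56

Schedule: | idle 0-3 | J1 3-10 | J2 10-18 | J3 18-23 | J4 23-28 |
Completion: J1=10  J2=18  J3=23  J4=28
Turnaround (C−A): J1=7  J2=10  J3=17  J4=22
Turnaround = completion − arrival: J1=7, J2=10, J3=17, J4=22
Total turnaround = 7 + 10 + 17 + 22 = 56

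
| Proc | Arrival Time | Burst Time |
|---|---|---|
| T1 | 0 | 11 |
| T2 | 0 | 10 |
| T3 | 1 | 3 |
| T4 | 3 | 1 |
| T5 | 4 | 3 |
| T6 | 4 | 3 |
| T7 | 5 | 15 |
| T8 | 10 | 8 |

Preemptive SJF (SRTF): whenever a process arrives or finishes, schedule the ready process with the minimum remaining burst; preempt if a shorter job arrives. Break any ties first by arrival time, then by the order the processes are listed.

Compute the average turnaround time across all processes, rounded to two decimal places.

Gantt: | T2 0-1 | T3 1-4 | T4 4-5 | T5 5-8 | T6 8-11 | T8 11-19 | T2 19-28 | T1 28-39 | T7 39-54 |
Completion: T1=39  T2=28  T3=4  T4=5  T5=8  T6=11  T7=54  T8=19
Turnaround (C−A): T1=39  T2=28  T3=3  T4=2  T5=4  T6=7  T7=49  T8=9
Turnaround times: T1=39, T2=28, T3=3, T4=2, T5=4, T6=7, T7=49, T8=9
Average turnaround = (39+28+3+2+4+7+49+9) / 8 = 141/8 = 17.63

17.63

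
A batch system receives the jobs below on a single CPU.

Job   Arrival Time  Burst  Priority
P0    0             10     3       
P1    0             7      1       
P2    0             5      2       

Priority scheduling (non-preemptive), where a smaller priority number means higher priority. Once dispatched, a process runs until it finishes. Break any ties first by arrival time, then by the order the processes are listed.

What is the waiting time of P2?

Gantt: | P1 0-7 | P2 7-12 | P0 12-22 |
Completion: P0=22  P1=7  P2=12
Waiting(P2) = turnaround − burst = 12 − 5 = 7

7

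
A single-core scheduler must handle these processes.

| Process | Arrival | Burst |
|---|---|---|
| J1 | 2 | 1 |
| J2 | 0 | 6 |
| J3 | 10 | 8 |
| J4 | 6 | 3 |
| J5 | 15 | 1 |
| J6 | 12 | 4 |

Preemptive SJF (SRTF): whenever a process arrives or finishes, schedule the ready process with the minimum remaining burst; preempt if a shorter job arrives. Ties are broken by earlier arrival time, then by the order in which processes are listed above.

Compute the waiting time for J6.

Gantt: | J2 0-2 | J1 2-3 | J2 3-7 | J4 7-10 | J3 10-12 | J6 12-16 | J5 16-17 | J3 17-23 |
Completion: J1=3  J2=7  J3=23  J4=10  J5=17  J6=16
Waiting(J6) = turnaround − burst = 4 − 4 = 0

0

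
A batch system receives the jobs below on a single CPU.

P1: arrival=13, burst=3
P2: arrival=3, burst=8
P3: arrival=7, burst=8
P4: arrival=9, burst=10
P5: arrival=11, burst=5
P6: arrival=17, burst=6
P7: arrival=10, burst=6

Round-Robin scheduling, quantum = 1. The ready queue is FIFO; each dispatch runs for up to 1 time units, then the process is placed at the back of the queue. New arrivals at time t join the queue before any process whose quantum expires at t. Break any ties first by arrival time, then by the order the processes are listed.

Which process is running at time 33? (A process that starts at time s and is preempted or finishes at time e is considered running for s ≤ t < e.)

Schedule: | idle 0-3 | P2 3-7 | P3 7-8 | P2 8-9 | P3 9-10 | P4 10-11 | P2 11-12 | P7 12-13 | P3 13-14 | P5 14-15 | P4 15-16 | P2 16-17 | P1 17-18 | P7 18-19 | P3 19-20 | P5 20-21 | P4 21-22 | P6 22-23 | P2 23-24 | P1 24-25 | P7 25-26 | P3 26-27 | P5 27-28 | P4 28-29 | P6 29-30 | P1 30-31 | P7 31-32 | P3 32-33 | P5 33-34 | P4 34-35 | P6 35-36 | P7 36-37 | P3 37-38 | P5 38-39 | P4 39-40 | P6 40-41 | P7 41-42 | P3 42-43 | P4 43-44 | P6 44-45 | P4 45-46 | P6 46-47 | P4 47-49 |
Completion: P1=31  P2=24  P3=43  P4=49  P5=39  P6=47  P7=42

P5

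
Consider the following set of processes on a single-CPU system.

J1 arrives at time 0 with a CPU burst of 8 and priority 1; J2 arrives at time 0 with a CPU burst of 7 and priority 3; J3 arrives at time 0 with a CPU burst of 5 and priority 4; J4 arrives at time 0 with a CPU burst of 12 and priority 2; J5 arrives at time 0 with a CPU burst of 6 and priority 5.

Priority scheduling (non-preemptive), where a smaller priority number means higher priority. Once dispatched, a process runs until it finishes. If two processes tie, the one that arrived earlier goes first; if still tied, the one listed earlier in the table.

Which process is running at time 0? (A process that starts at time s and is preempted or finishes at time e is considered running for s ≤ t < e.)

Gantt: | J1 0-8 | J4 8-20 | J2 20-27 | J3 27-32 | J5 32-38 |
Completion: J1=8  J2=27  J3=32  J4=20  J5=38

J1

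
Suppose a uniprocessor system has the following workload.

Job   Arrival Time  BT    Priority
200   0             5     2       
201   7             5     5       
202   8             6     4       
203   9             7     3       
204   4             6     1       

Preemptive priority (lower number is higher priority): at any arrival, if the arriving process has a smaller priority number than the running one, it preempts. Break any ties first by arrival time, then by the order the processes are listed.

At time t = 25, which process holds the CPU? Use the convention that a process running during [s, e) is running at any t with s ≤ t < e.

201

Timeline: | 200 0-4 | 204 4-10 | 200 10-11 | 203 11-18 | 202 18-24 | 201 24-29 |
Completion: 200=11  201=29  202=24  203=18  204=10
Turnaround (C−A): 200=11  201=22  202=16  203=9  204=6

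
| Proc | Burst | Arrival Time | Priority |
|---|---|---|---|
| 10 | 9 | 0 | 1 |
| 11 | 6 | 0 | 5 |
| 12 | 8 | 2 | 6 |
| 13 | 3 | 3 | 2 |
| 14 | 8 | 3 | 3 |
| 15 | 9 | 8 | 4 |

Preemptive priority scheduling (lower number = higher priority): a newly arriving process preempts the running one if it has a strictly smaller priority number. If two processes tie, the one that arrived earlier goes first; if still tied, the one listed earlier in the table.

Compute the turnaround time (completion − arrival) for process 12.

Schedule: | 10 0-9 | 13 9-12 | 14 12-20 | 15 20-29 | 11 29-35 | 12 35-43 |
Completion: 10=9  11=35  12=43  13=12  14=20  15=29
Turnaround (C−A): 10=9  11=35  12=41  13=9  14=17  15=21
Turnaround(12) = completion − arrival = 43 − 2 = 41

41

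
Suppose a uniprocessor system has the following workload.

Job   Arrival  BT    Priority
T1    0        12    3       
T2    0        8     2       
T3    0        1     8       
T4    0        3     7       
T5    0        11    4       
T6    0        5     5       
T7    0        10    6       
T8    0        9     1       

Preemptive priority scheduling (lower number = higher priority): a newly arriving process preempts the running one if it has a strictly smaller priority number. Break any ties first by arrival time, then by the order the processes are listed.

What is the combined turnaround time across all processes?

Gantt: | T8 0-9 | T2 9-17 | T1 17-29 | T5 29-40 | T6 40-45 | T7 45-55 | T4 55-58 | T3 58-59 |
Completion: T1=29  T2=17  T3=59  T4=58  T5=40  T6=45  T7=55  T8=9
Turnaround (C−A): T1=29  T2=17  T3=59  T4=58  T5=40  T6=45  T7=55  T8=9
Turnaround = completion − arrival: T1=29, T2=17, T3=59, T4=58, T5=40, T6=45, T7=55, T8=9
Total turnaround = 29 + 17 + 59 + 58 + 40 + 45 + 55 + 9 = 312

312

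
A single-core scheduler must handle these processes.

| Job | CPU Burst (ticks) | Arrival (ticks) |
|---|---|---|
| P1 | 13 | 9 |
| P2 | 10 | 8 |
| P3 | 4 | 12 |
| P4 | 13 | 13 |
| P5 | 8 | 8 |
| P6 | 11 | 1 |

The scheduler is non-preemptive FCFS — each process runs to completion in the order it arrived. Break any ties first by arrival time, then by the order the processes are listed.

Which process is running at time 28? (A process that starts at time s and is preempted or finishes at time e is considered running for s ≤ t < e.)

Gantt: | idle 0-1 | P6 1-12 | P2 12-22 | P5 22-30 | P1 30-43 | P3 43-47 | P4 47-60 |
Completion: P1=43  P2=22  P3=47  P4=60  P5=30  P6=12
Turnaround (C−A): P1=34  P2=14  P3=35  P4=47  P5=22  P6=11

P5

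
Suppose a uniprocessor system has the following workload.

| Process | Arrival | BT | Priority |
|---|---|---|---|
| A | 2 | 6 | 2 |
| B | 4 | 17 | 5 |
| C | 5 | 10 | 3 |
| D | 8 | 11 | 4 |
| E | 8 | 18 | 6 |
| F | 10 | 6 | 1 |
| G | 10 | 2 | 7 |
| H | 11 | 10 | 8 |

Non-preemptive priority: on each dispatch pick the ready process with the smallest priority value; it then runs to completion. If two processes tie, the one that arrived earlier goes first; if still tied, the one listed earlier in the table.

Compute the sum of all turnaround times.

303

Timeline: | idle 0-2 | A 2-8 | C 8-18 | F 18-24 | D 24-35 | B 35-52 | E 52-70 | G 70-72 | H 72-82 |
Completion: A=8  B=52  C=18  D=35  E=70  F=24  G=72  H=82
Turnaround = completion − arrival: A=6, B=48, C=13, D=27, E=62, F=14, G=62, H=71
Total turnaround = 6 + 48 + 13 + 27 + 62 + 14 + 62 + 71 = 303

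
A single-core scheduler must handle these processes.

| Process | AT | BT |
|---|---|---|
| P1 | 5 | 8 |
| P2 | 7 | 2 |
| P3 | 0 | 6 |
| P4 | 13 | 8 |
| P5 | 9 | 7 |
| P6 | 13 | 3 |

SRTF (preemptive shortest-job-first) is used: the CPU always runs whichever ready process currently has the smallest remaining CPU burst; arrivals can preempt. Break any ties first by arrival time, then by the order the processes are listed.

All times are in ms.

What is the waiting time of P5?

Schedule: | P3 0-6 | P1 6-7 | P2 7-9 | P1 9-16 | P6 16-19 | P5 19-26 | P4 26-34 |
Completion: P1=16  P2=9  P3=6  P4=34  P5=26  P6=19
Turnaround (C−A): P1=11  P2=2  P3=6  P4=21  P5=17  P6=6
Waiting(P5) = turnaround − burst = 17 − 7 = 10

10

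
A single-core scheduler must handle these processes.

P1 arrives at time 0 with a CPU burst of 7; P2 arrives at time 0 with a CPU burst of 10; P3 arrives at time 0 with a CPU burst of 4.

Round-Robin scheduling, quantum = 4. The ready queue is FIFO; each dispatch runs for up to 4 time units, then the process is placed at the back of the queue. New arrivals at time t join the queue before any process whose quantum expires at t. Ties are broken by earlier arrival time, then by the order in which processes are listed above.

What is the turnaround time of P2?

21

Gantt: | P1 0-4 | P2 4-8 | P3 8-12 | P1 12-15 | P2 15-21 |
Completion: P1=15  P2=21  P3=12
Turnaround(P2) = completion − arrival = 21 − 0 = 21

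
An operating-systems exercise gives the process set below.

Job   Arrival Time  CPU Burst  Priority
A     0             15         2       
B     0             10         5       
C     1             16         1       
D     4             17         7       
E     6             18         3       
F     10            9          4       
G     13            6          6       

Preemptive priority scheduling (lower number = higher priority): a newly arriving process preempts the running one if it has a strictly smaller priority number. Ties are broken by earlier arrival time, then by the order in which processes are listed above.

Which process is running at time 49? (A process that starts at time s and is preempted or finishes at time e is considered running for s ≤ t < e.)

F

Schedule: | A 0-1 | C 1-17 | A 17-31 | E 31-49 | F 49-58 | B 58-68 | G 68-74 | D 74-91 |
Completion: A=31  B=68  C=17  D=91  E=49  F=58  G=74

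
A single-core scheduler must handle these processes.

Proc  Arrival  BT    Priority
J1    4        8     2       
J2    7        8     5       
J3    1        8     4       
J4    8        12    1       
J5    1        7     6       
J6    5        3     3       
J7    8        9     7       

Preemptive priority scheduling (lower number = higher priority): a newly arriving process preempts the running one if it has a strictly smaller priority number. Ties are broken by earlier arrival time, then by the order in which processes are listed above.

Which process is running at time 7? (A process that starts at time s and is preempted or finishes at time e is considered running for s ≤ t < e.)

Gantt: | idle 0-1 | J3 1-4 | J1 4-8 | J4 8-20 | J1 20-24 | J6 24-27 | J3 27-32 | J2 32-40 | J5 40-47 | J7 47-56 |
Completion: J1=24  J2=40  J3=32  J4=20  J5=47  J6=27  J7=56
Turnaround (C−A): J1=20  J2=33  J3=31  J4=12  J5=46  J6=22  J7=48

J1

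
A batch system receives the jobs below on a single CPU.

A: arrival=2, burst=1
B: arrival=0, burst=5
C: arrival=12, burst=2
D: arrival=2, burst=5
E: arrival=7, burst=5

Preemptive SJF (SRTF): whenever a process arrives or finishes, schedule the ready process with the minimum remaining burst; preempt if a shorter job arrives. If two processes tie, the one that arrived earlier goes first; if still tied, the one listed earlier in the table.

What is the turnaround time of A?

1

Schedule: | B 0-2 | A 2-3 | B 3-6 | D 6-11 | E 11-12 | C 12-14 | E 14-18 |
Completion: A=3  B=6  C=14  D=11  E=18
Turnaround(A) = completion − arrival = 3 − 2 = 1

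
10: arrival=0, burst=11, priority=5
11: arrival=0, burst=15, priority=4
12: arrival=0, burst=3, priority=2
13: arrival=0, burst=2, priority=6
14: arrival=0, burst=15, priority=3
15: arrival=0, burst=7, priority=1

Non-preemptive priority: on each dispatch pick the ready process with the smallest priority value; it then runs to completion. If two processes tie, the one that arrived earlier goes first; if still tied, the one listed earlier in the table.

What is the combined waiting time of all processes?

Gantt: | 15 0-7 | 12 7-10 | 14 10-25 | 11 25-40 | 10 40-51 | 13 51-53 |
Completion: 10=51  11=40  12=10  13=53  14=25  15=7
Turnaround (C−A): 10=51  11=40  12=10  13=53  14=25  15=7
Waiting = turnaround − burst: 10=40, 11=25, 12=7, 13=51, 14=10, 15=0
Total waiting = 40 + 25 + 7 + 51 + 10 + 0 = 133

133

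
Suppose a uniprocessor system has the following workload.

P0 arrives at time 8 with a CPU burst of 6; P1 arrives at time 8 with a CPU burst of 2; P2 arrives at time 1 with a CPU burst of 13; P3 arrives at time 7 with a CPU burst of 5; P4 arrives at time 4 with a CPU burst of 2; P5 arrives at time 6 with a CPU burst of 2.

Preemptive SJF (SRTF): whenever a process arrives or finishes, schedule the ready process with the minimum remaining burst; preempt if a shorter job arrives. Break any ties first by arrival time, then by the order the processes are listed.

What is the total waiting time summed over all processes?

Schedule: | idle 0-1 | P2 1-4 | P4 4-6 | P5 6-8 | P1 8-10 | P3 10-15 | P0 15-21 | P2 21-31 |
Completion: P0=21  P1=10  P2=31  P3=15  P4=6  P5=8
Waiting = turnaround − burst: P0=7, P1=0, P2=17, P3=3, P4=0, P5=0
Total waiting = 7 + 0 + 17 + 3 + 0 + 0 = 27

27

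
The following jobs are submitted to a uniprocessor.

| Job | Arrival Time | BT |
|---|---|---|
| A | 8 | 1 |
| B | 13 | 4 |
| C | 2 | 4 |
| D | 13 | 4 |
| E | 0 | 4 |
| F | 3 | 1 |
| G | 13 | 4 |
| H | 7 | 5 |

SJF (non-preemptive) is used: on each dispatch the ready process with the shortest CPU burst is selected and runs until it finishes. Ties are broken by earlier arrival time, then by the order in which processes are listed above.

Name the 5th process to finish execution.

H

Gantt: | E 0-4 | F 4-5 | C 5-9 | A 9-10 | H 10-15 | B 15-19 | D 19-23 | G 23-27 |
Completion: A=10  B=19  C=9  D=23  E=4  F=5  G=27  H=15
Finish order: E → F → C → A → H → B → D → G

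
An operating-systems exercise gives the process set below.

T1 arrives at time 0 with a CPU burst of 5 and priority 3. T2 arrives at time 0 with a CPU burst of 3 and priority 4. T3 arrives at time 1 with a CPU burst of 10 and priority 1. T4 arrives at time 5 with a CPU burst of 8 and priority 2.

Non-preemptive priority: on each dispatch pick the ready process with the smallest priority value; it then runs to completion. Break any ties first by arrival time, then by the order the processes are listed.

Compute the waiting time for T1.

0

Timeline: | T1 0-5 | T3 5-15 | T4 15-23 | T2 23-26 |
Completion: T1=5  T2=26  T3=15  T4=23
Waiting(T1) = turnaround − burst = 5 − 5 = 0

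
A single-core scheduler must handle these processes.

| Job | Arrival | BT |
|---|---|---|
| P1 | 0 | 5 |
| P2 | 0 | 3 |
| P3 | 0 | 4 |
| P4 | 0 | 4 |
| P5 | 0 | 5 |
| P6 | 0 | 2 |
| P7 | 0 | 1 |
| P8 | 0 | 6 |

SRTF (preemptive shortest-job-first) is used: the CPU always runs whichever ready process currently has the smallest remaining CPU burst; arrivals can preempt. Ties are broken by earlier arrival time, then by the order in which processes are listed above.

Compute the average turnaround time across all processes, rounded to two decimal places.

Timeline: | P7 0-1 | P6 1-3 | P2 3-6 | P3 6-10 | P4 10-14 | P1 14-19 | P5 19-24 | P8 24-30 |
Completion: P1=19  P2=6  P3=10  P4=14  P5=24  P6=3  P7=1  P8=30
Turnaround (C−A): P1=19  P2=6  P3=10  P4=14  P5=24  P6=3  P7=1  P8=30
Turnaround times: P1=19, P2=6, P3=10, P4=14, P5=24, P6=3, P7=1, P8=30
Average turnaround = (19+6+10+14+24+3+1+30) / 8 = 107/8 = 13.38

13.38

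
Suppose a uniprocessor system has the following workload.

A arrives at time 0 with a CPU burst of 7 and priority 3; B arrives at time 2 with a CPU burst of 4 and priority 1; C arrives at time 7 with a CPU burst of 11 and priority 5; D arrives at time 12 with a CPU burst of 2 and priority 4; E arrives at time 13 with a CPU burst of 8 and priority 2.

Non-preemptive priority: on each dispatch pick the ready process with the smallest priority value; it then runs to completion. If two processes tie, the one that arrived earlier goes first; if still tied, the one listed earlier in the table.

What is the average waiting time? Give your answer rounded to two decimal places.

Timeline: | A 0-7 | B 7-11 | C 11-22 | E 22-30 | D 30-32 |
Completion: A=7  B=11  C=22  D=32  E=30
Turnaround (C−A): A=7  B=9  C=15  D=20  E=17
Waiting times: A=0, B=5, C=4, D=18, E=9
Average waiting = (0+5+4+18+9) / 5 = 36/5 = 7.20

7.20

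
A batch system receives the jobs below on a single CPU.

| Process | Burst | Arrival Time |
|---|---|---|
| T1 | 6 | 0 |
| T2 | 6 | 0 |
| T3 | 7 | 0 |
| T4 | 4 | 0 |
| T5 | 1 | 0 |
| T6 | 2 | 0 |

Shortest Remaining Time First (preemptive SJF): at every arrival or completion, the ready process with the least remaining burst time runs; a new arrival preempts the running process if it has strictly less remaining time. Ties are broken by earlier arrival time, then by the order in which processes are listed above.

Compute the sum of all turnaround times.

69

Timeline: | T5 0-1 | T6 1-3 | T4 3-7 | T1 7-13 | T2 13-19 | T3 19-26 |
Completion: T1=13  T2=19  T3=26  T4=7  T5=1  T6=3
Turnaround (C−A): T1=13  T2=19  T3=26  T4=7  T5=1  T6=3
Turnaround = completion − arrival: T1=13, T2=19, T3=26, T4=7, T5=1, T6=3
Total turnaround = 13 + 19 + 26 + 7 + 1 + 3 = 69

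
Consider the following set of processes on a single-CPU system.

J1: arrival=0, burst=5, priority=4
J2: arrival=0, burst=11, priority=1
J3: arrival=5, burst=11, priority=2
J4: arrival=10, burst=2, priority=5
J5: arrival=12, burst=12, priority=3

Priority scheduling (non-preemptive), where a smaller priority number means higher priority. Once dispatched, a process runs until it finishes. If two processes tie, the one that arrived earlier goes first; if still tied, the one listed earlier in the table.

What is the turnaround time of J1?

39

Timeline: | J2 0-11 | J3 11-22 | J5 22-34 | J1 34-39 | J4 39-41 |
Completion: J1=39  J2=11  J3=22  J4=41  J5=34
Turnaround (C−A): J1=39  J2=11  J3=17  J4=31  J5=22
Turnaround(J1) = completion − arrival = 39 − 0 = 39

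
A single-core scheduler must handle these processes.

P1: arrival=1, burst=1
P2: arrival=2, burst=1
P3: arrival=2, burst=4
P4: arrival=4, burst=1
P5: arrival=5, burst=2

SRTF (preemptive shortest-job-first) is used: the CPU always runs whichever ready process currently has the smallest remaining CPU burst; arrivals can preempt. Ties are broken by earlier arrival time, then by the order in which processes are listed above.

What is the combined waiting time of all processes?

Gantt: | idle 0-1 | P1 1-2 | P2 2-3 | P3 3-4 | P4 4-5 | P5 5-7 | P3 7-10 |
Completion: P1=2  P2=3  P3=10  P4=5  P5=7
Turnaround (C−A): P1=1  P2=1  P3=8  P4=1  P5=2
Waiting = turnaround − burst: P1=0, P2=0, P3=4, P4=0, P5=0
Total waiting = 0 + 0 + 4 + 0 + 0 = 4

4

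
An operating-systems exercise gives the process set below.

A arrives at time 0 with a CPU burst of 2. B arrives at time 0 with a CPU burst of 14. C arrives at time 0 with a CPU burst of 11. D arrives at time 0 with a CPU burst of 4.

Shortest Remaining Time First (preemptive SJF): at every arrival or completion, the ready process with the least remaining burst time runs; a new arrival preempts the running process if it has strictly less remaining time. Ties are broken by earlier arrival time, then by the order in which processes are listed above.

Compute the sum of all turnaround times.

Timeline: | A 0-2 | D 2-6 | C 6-17 | B 17-31 |
Completion: A=2  B=31  C=17  D=6
Turnaround = completion − arrival: A=2, B=31, C=17, D=6
Total turnaround = 2 + 31 + 17 + 6 = 56

56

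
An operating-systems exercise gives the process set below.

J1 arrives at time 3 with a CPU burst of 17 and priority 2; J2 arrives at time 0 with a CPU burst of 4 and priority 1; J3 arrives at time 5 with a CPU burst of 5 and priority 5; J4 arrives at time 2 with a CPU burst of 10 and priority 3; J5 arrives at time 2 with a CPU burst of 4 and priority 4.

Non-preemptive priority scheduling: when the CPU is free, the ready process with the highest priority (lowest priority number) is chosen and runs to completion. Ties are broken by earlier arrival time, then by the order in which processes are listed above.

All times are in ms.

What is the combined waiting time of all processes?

79

Timeline: | J2 0-4 | J1 4-21 | J4 21-31 | J5 31-35 | J3 35-40 |
Completion: J1=21  J2=4  J3=40  J4=31  J5=35
Turnaround (C−A): J1=18  J2=4  J3=35  J4=29  J5=33
Waiting = turnaround − burst: J1=1, J2=0, J3=30, J4=19, J5=29
Total waiting = 1 + 0 + 30 + 19 + 29 = 79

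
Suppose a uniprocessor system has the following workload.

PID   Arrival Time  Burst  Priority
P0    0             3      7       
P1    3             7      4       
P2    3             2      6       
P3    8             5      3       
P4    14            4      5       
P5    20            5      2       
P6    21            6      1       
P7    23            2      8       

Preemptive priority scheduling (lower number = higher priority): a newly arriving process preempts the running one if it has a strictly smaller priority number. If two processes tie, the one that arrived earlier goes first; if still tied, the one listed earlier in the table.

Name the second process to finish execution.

P3

Gantt: | P0 0-3 | P1 3-8 | P3 8-13 | P1 13-15 | P4 15-19 | P2 19-20 | P5 20-21 | P6 21-27 | P5 27-31 | P2 31-32 | P7 32-34 |
Completion: P0=3  P1=15  P2=32  P3=13  P4=19  P5=31  P6=27  P7=34
Finish order: P0 → P3 → P1 → P4 → P6 → P5 → P2 → P7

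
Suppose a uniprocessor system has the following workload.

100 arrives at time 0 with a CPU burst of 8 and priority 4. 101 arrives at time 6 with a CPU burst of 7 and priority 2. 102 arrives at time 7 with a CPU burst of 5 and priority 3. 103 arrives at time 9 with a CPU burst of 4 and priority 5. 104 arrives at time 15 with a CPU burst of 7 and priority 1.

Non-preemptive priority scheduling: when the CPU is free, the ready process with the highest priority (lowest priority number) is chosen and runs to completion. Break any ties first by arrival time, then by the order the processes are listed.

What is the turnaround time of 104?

7

Schedule: | 100 0-8 | 101 8-15 | 104 15-22 | 102 22-27 | 103 27-31 |
Completion: 100=8  101=15  102=27  103=31  104=22
Turnaround (C−A): 100=8  101=9  102=20  103=22  104=7
Turnaround(104) = completion − arrival = 22 − 15 = 7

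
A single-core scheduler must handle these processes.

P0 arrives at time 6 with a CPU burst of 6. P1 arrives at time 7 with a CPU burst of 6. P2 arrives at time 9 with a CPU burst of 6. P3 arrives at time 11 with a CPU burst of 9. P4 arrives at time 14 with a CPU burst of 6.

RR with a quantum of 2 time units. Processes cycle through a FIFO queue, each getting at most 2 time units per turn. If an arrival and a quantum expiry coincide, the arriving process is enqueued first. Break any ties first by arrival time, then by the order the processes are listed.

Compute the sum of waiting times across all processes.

73

Timeline: | idle 0-6 | P0 6-8 | P1 8-10 | P0 10-12 | P2 12-14 | P1 14-16 | P3 16-18 | P0 18-20 | P4 20-22 | P2 22-24 | P1 24-26 | P3 26-28 | P4 28-30 | P2 30-32 | P3 32-34 | P4 34-36 | P3 36-39 |
Completion: P0=20  P1=26  P2=32  P3=39  P4=36
Turnaround (C−A): P0=14  P1=19  P2=23  P3=28  P4=22
Waiting = turnaround − burst: P0=8, P1=13, P2=17, P3=19, P4=16
Total waiting = 8 + 13 + 17 + 19 + 16 = 73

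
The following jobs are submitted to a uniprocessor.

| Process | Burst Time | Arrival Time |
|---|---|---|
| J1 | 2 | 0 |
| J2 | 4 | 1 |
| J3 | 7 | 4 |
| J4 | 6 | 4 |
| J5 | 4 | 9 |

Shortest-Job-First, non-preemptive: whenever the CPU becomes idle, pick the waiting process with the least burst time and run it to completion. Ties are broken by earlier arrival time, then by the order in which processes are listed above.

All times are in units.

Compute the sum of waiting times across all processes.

18

Schedule: | J1 0-2 | J2 2-6 | J4 6-12 | J5 12-16 | J3 16-23 |
Completion: J1=2  J2=6  J3=23  J4=12  J5=16
Turnaround (C−A): J1=2  J2=5  J3=19  J4=8  J5=7
Waiting = turnaround − burst: J1=0, J2=1, J3=12, J4=2, J5=3
Total waiting = 0 + 1 + 12 + 2 + 3 = 18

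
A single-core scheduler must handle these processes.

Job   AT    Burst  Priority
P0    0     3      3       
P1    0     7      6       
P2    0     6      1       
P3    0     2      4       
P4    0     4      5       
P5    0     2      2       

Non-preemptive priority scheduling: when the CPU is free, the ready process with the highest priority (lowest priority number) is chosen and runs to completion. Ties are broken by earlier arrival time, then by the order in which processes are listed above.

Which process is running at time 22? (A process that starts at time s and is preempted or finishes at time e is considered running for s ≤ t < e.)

Gantt: | P2 0-6 | P5 6-8 | P0 8-11 | P3 11-13 | P4 13-17 | P1 17-24 |
Completion: P0=11  P1=24  P2=6  P3=13  P4=17  P5=8
Turnaround (C−A): P0=11  P1=24  P2=6  P3=13  P4=17  P5=8

P1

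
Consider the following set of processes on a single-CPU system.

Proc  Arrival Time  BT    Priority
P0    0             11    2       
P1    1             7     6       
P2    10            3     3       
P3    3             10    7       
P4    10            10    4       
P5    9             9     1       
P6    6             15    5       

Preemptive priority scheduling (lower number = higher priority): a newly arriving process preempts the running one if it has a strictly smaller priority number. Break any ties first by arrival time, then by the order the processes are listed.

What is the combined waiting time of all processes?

158

Timeline: | P0 0-9 | P5 9-18 | P0 18-20 | P2 20-23 | P4 23-33 | P6 33-48 | P1 48-55 | P3 55-65 |
Completion: P0=20  P1=55  P2=23  P3=65  P4=33  P5=18  P6=48
Waiting = turnaround − burst: P0=9, P1=47, P2=10, P3=52, P4=13, P5=0, P6=27
Total waiting = 9 + 47 + 10 + 52 + 13 + 0 + 27 = 158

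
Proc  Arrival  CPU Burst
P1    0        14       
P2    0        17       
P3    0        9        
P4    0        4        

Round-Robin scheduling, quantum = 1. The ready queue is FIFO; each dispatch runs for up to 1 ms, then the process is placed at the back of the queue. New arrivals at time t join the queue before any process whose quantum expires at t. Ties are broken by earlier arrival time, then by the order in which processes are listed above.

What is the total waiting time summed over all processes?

87

Schedule: | P1 0-1 | P2 1-2 | P3 2-3 | P4 3-4 | P1 4-5 | P2 5-6 | P3 6-7 | P4 7-8 | P1 8-9 | P2 9-10 | P3 10-11 | P4 11-12 | P1 12-13 | P2 13-14 | P3 14-15 | P4 15-16 | P1 16-17 | P2 17-18 | P3 18-19 | P1 19-20 | P2 20-21 | P3 21-22 | P1 22-23 | P2 23-24 | P3 24-25 | P1 25-26 | P2 26-27 | P3 27-28 | P1 28-29 | P2 29-30 | P3 30-31 | P1 31-32 | P2 32-33 | P1 33-34 | P2 34-35 | P1 35-36 | P2 36-37 | P1 37-38 | P2 38-39 | P1 39-40 | P2 40-44 |
Completion: P1=40  P2=44  P3=31  P4=16
Turnaround (C−A): P1=40  P2=44  P3=31  P4=16
Waiting = turnaround − burst: P1=26, P2=27, P3=22, P4=12
Total waiting = 26 + 27 + 22 + 12 = 87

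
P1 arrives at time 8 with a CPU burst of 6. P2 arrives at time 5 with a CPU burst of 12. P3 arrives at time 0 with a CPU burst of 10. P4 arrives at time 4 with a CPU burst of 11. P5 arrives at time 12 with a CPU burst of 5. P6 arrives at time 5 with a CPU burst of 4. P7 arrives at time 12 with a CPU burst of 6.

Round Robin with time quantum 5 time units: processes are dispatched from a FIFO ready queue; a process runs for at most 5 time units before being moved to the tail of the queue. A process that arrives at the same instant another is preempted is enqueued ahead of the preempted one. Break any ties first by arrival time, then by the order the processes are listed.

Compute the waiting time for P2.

37

Schedule: | P3 0-5 | P4 5-10 | P2 10-15 | P6 15-19 | P3 19-24 | P1 24-29 | P4 29-34 | P5 34-39 | P7 39-44 | P2 44-49 | P1 49-50 | P4 50-51 | P7 51-52 | P2 52-54 |
Completion: P1=50  P2=54  P3=24  P4=51  P5=39  P6=19  P7=52
Waiting(P2) = turnaround − burst = 49 − 12 = 37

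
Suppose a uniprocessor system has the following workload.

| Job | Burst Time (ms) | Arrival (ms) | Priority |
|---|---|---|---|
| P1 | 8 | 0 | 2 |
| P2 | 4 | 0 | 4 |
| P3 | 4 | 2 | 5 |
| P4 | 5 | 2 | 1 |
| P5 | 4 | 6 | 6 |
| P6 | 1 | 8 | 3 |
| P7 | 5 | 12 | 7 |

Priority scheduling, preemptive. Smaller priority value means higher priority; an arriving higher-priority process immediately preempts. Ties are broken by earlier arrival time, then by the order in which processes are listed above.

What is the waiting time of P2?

Gantt: | P1 0-2 | P4 2-7 | P1 7-13 | P6 13-14 | P2 14-18 | P3 18-22 | P5 22-26 | P7 26-31 |
Completion: P1=13  P2=18  P3=22  P4=7  P5=26  P6=14  P7=31
Waiting(P2) = turnaround − burst = 18 − 4 = 14

14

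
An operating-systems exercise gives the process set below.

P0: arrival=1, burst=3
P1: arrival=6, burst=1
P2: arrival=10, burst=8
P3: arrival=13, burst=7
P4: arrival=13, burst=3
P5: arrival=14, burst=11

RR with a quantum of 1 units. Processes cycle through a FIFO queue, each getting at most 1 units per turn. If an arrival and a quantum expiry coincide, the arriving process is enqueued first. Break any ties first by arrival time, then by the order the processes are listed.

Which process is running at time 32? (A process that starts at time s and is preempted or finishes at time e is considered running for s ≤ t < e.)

P5

Gantt: | idle 0-1 | P0 1-4 | idle 4-6 | P1 6-7 | idle 7-10 | P2 10-13 | P3 13-14 | P4 14-15 | P2 15-16 | P5 16-17 | P3 17-18 | P4 18-19 | P2 19-20 | P5 20-21 | P3 21-22 | P4 22-23 | P2 23-24 | P5 24-25 | P3 25-26 | P2 26-27 | P5 27-28 | P3 28-29 | P2 29-30 | P5 30-31 | P3 31-32 | P5 32-33 | P3 33-34 | P5 34-39 |
Completion: P0=4  P1=7  P2=30  P3=34  P4=23  P5=39
Turnaround (C−A): P0=3  P1=1  P2=20  P3=21  P4=10  P5=25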